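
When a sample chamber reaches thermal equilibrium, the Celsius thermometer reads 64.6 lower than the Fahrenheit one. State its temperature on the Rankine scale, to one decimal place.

Let x be the Fahrenheit reading; then the Celsius reading is 5/9·x - 17.7778.
(5/9·x - 17.7778) - x = -64.6  ⇒  (-4/9)·x = -46.8222  ⇒  x = 105.3500°F.
In Celsius: (105.35 - 32) × 5/9 = 40.7500°C.
In Rankine: 40.7500 × 1.8 + 491.67 = 565.0°R.

565.0°R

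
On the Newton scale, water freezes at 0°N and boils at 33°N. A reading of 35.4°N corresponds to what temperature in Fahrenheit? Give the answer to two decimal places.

Linear interpolation between the fixed points: C = (35.4 - 0) × 100 / (33 - 0) = 107.2727°C.
Then 107.2727 × 1.8 + 32 = 225.09°F.

225.09°F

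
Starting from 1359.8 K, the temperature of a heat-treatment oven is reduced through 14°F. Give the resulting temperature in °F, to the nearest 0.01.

Initial temperature in Celsius: 1359.8 - 273.15 = 1086.6500°C.
The 14°F change is an interval, so only the factor 5/9 applies: -14 × 5/9 = -7.7778°C.
Final Celsius temperature: 1086.6500 - 7.7778 = 1078.8722°C.
In Fahrenheit: 1078.8722 × 1.8 + 32 = 1973.97°F.

1973.97°F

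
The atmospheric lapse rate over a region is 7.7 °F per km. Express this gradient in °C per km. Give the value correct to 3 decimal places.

4.278 °C/km

Since only a temperature interval is involved, the additive offset between the scales drops out.
A change of 1°F is a change of 5/9°C, so 7.7 × 5/9 = 4.278.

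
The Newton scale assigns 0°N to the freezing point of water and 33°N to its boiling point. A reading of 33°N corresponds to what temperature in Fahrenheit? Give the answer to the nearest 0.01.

Linear interpolation between the fixed points: C = (33 - 0) × 100 / (33 - 0) = 100.0000°C.
Then 100.0000 × 1.8 + 32 = 212.00°F.

212.00°F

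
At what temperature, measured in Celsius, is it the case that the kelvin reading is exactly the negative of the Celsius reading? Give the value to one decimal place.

-136.6°C

Let C be the Celsius reading. The kelvin reading is K = 1·C + 273.15.
Require K = -1·C: 1·C + 273.15 = -1·C.
(2)·C = -273.15  ⇒  C = -136.6.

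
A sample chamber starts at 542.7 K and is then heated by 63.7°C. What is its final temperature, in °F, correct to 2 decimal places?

Initial temperature in Celsius: 542.7 - 273.15 = 269.5500°C.
Final Celsius temperature: 269.5500 + 63.7000 = 333.2500°C.
In Fahrenheit: 333.2500 × 1.8 + 32 = 631.85°F.

631.85°F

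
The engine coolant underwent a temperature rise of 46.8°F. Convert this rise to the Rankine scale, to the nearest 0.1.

46.8°R

Fahrenheit and Rankine degrees are the same size, so the interval is unchanged: 46.8.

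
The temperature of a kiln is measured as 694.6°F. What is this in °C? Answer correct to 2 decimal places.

In Celsius: (694.6 - 32) × 5/9 = 368.1111°C.

368.11°C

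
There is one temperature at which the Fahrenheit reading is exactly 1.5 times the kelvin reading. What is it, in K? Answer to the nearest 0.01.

1532.23 K

Let K be the kelvin reading. The Fahrenheit reading is F = 1.8·K - 459.67.
Require F = 1.5·K: 1.8·K - 459.67 = 1.5·K.
(0.3)·K = 459.67  ⇒  K = 1532.23.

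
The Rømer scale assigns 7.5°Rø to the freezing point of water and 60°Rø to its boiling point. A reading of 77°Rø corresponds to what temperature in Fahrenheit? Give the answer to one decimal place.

Linear interpolation between the fixed points: C = (77 - 7.5) × 100 / (60 - 7.5) = 132.3810°C.
Then 132.3810 × 1.8 + 32 = 270.3°F.

270.3°F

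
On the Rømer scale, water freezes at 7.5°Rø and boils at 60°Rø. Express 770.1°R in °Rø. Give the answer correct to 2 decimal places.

First in Celsius: (770.1 - 491.67) × 5/9 = 154.6833°C.
Linearly onto the Rømer scale: 7.5 + (154.6833 / 100) × (60 - 7.5) = 88.71°Rø.

88.71°Rø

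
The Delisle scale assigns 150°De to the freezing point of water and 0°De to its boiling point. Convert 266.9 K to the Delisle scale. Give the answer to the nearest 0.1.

First in Celsius: 266.9 - 273.15 = -6.2500°C.
Linearly onto the Delisle scale: 150 + (-6.2500 / 100) × (0 - 150) = 159.4°De.

159.4°De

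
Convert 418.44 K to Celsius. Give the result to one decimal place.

145.3°C

In Celsius: 418.44 - 273.15 = 145.2900°C.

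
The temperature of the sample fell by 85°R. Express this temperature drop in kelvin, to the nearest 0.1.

47.2 K

An interval of 1°R corresponds to 5/9 K.
85 × 5/9 = 47.2.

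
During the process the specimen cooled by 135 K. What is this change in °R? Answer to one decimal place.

243.0°R

For a temperature interval the offset drops out; only the factor 1.8 applies.
135 × 1.8 = 243.0.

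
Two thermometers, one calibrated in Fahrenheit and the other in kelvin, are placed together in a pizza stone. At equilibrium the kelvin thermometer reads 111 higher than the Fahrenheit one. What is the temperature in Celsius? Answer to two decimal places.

Let x be the Fahrenheit reading; then the kelvin reading is 5/9·x + 255.372.
(5/9·x + 255.372) - x = 111  ⇒  (-4/9)·x = -144.372  ⇒  x = 324.8375°F.
In Celsius: (324.8375 - 32) × 5/9 = 162.69°C.

162.69°C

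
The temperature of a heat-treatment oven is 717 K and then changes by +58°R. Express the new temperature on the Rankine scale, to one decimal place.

1348.6°R

Initial temperature in Celsius: 717 - 273.15 = 443.8500°C.
The 58°R change is an interval, so only the factor 5/9 applies: +58 × 5/9 = +32.2222°C.
Final Celsius temperature: 443.8500 + 32.2222 = 476.0722°C.
In Rankine: 476.0722 × 1.8 + 491.67 = 1348.6°R.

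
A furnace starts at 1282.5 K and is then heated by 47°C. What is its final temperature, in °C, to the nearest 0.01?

Initial temperature in Celsius: 1282.5 - 273.15 = 1009.3500°C.
Final Celsius temperature: 1009.3500 + 47.0000 = 1056.3500°C.

1056.35°C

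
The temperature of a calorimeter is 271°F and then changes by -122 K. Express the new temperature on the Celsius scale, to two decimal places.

10.78°C

Initial temperature in Celsius: (271 - 32) × 5/9 = 132.7778°C.
The 122 K change is an interval; Kelvin and Celsius degrees are the same size, so ΔC = -122°C.
Final Celsius temperature: 132.7778 - 122.0000 = 10.7778°C.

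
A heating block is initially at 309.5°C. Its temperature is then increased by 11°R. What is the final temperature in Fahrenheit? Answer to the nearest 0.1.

600.1°F

The 11°R change is an interval, so only the factor 5/9 applies: +11 × 5/9 = +6.1111°C.
Final Celsius temperature: 309.5000 + 6.1111 = 315.6111°C.
In Fahrenheit: 315.6111 × 1.8 + 32 = 600.1°F.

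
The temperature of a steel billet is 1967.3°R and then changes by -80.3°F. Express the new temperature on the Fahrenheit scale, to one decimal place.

1427.3°F

Initial temperature in Celsius: (1967.3 - 491.67) × 5/9 = 819.7944°C.
The 80.3°F change is an interval, so only the factor 5/9 applies: -80.3 × 5/9 = -44.6111°C.
Final Celsius temperature: 819.7944 - 44.6111 = 775.1833°C.
In Fahrenheit: 775.1833 × 1.8 + 32 = 1427.3°F.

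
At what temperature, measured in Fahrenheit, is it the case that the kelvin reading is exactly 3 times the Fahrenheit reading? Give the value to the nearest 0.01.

Let F be the Fahrenheit reading. The kelvin reading is K = 5/9·F + 255.372.
Require K = 3·F: 5/9·F + 255.372 = 3·F.
(-22/9)·F = -255.372  ⇒  F = 104.47.

104.47°F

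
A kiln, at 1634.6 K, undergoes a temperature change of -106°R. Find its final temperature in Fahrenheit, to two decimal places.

Initial temperature in Celsius: 1634.6 - 273.15 = 1361.4500°C.
The 106°R change is an interval, so only the factor 5/9 applies: -106 × 5/9 = -58.8889°C.
Final Celsius temperature: 1361.4500 - 58.8889 = 1302.5611°C.
In Fahrenheit: 1302.5611 × 1.8 + 32 = 2376.61°F.

2376.61°F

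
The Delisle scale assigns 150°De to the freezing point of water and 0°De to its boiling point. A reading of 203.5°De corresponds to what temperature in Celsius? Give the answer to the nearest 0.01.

Linear interpolation between the fixed points: C = (203.5 - 150) × 100 / (0 - 150) = -35.6667°C.

-35.67°C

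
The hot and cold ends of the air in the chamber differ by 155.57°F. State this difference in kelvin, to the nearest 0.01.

An interval of 1°F corresponds to 5/9 K.
155.57 × 5/9 = 86.43.

86.43 K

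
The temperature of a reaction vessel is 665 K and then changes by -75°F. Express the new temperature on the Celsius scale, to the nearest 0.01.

350.18°C

Initial temperature in Celsius: 665 - 273.15 = 391.8500°C.
The 75°F change is an interval, so only the factor 5/9 applies: -75 × 5/9 = -41.6667°C.
Final Celsius temperature: 391.8500 - 41.6667 = 350.1833°C.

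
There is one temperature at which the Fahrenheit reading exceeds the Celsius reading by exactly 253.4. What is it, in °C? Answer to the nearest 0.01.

Let C be the Celsius reading. The Fahrenheit reading is F = 1.8·C + 32.
Require F - C = 253.4: (0.8)·C + 32 = 253.4.
C = (253.4 - 32) / (0.8) = 276.75.

276.75°C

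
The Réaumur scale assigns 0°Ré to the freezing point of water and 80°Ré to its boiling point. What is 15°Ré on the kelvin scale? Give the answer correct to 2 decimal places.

Linear interpolation between the fixed points: C = (15 - 0) × 100 / (80 - 0) = 18.7500°C.
Then 18.7500 + 273.15 = 291.90 K.

291.90 K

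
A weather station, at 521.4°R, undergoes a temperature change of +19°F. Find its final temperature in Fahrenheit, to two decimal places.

80.73°F

Initial temperature in Celsius: (521.4 - 491.67) × 5/9 = 16.5167°C.
The 19°F change is an interval, so only the factor 5/9 applies: +19 × 5/9 = +10.5556°C.
Final Celsius temperature: 16.5167 + 10.5556 = 27.0722°C.
In Fahrenheit: 27.0722 × 1.8 + 32 = 80.73°F.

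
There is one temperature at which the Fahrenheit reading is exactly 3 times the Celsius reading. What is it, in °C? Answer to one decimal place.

Let C be the Celsius reading. The Fahrenheit reading is F = 1.8·C + 32.
Require F = 3·C: 1.8·C + 32 = 3·C.
(-1.2)·C = -32  ⇒  C = 26.7.

26.7°C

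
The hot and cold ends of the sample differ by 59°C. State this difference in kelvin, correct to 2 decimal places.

Celsius and kelvin degrees are the same size, so the interval is unchanged: 59.00.

59.00 K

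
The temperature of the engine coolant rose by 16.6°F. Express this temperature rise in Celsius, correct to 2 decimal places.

Only the scale ratio 5/9 matters for a change in temperature.
16.6 × 5/9 = 9.22.

9.22°C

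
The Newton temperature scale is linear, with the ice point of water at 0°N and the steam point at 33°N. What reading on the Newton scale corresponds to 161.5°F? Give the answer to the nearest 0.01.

23.74°N

First in Celsius: (161.5 - 32) × 5/9 = 71.9444°C.
Linearly onto the Newton scale: 0 + (71.9444 / 100) × (33 - 0) = 23.74°N.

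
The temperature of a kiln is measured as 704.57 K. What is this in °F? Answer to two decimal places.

In Celsius: 704.57 - 273.15 = 431.4200°C.
In Fahrenheit: 431.4200 × 1.8 + 32 = 808.56°F.

808.56°F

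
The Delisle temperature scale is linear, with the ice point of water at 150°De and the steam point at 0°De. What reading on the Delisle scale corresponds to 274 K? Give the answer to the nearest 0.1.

First in Celsius: 274 - 273.15 = 0.8500°C.
Linearly onto the Delisle scale: 150 + (0.8500 / 100) × (0 - 150) = 148.7°De.

148.7°De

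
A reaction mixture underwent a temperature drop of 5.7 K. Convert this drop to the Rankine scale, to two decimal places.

10.26°R

For a temperature interval the offset drops out; only the factor 1.8 applies.
5.7 × 1.8 = 10.26.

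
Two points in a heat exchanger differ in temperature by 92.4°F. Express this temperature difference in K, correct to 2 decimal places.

For a temperature interval the offset drops out; only the factor 5/9 applies.
92.4 × 5/9 = 51.33.

51.33 K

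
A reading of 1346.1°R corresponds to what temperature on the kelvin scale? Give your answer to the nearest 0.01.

In Celsius: (1346.1 - 491.67) × 5/9 = 474.6833°C.
In kelvin: 474.6833 + 273.15 = 747.83 K.

747.83 K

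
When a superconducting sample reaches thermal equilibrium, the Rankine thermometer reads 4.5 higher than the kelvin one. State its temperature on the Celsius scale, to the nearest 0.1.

Let x be the kelvin reading; then the Rankine reading is 1.8·x.
(1.8·x) - x = 4.5  ⇒  (0.8)·x = 4.5  ⇒  x = 5.6250 K.
In Celsius: 5.625 - 273.15 = -267.5°C.

-267.5°C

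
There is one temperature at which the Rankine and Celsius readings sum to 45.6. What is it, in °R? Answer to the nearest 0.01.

Let R be the Rankine reading. The Celsius reading is C = 5/9·R - 273.15.
Require R + C = 45.6: (14/9)·R - 273.15 = 45.6.
R = (45.6 + 273.15) / (14/9) = 204.91.

204.91°R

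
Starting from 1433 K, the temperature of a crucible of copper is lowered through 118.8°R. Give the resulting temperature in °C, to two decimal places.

1093.85°C

Initial temperature in Celsius: 1433 - 273.15 = 1159.8500°C.
The 118.8°R change is an interval, so only the factor 5/9 applies: -118.8 × 5/9 = -66.0000°C.
Final Celsius temperature: 1159.8500 - 66.0000 = 1093.8500°C.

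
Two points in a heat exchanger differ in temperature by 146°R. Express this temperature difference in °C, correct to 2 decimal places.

For a temperature interval the offset drops out; only the factor 5/9 applies.
146 × 5/9 = 81.11.

81.11°C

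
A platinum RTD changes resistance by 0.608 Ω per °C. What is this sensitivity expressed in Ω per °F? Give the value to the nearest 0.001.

The quantity depends on a temperature interval, so only the ratio of degree sizes applies; the offset between the scales is irrelevant.
A change of 1°F is a change of 5/9°C, so per °F the value is 0.608 × 5/9 = 0.338.

0.338 Ω per °F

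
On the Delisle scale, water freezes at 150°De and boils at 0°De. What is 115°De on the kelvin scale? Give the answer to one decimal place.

Linear interpolation between the fixed points: C = (115 - 150) × 100 / (0 - 150) = 23.3333°C.
Then 23.3333 + 273.15 = 296.5 K.

296.5 K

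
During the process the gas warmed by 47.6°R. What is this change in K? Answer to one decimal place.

An interval of 1°R corresponds to 5/9 K.
47.6 × 5/9 = 26.4.

26.4 K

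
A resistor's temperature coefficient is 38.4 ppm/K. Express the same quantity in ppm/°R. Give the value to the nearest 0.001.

The quantity depends on a temperature interval, so only the ratio of degree sizes applies; the offset between the scales is irrelevant.
A change of 1°R is a change of 5/9 K, so per °R the value is 38.4 × 5/9 = 21.333.

21.333 ppm/°R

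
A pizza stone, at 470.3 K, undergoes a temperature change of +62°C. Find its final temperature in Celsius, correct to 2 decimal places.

Initial temperature in Celsius: 470.3 - 273.15 = 197.1500°C.
Final Celsius temperature: 197.1500 + 62.0000 = 259.1500°C.

259.15°C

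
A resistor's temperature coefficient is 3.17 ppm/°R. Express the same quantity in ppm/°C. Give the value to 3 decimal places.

5.706 ppm/°C

The quantity depends on a temperature interval, so only the ratio of degree sizes applies; the offset between the scales is irrelevant.
A change of 1°C is a change of 1.8°R, so per °C the value is 3.17 × 1.8 = 5.706.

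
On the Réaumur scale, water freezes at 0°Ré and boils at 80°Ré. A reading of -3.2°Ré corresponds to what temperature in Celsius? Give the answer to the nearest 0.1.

Linear interpolation between the fixed points: C = (-3.2 - 0) × 100 / (80 - 0) = -4.0000°C.

-4.0°C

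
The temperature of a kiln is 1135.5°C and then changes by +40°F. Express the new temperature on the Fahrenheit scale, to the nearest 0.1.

2115.9°F

The 40°F change is an interval, so only the factor 5/9 applies: +40 × 5/9 = +22.2222°C.
Final Celsius temperature: 1135.5000 + 22.2222 = 1157.7222°C.
In Fahrenheit: 1157.7222 × 1.8 + 32 = 2115.9°F.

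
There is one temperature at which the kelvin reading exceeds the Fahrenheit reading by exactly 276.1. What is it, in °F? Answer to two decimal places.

Let F be the Fahrenheit reading. The kelvin reading is K = 5/9·F + 255.372.
Require K - F = 276.1: (-4/9)·F + 255.372 = 276.1.
F = (276.1 - 255.372) / (-4/9) = -46.64.

-46.64°F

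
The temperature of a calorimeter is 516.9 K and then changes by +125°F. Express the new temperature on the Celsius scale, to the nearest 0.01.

313.19°C

Initial temperature in Celsius: 516.9 - 273.15 = 243.7500°C.
The 125°F change is an interval, so only the factor 5/9 applies: +125 × 5/9 = +69.4444°C.
Final Celsius temperature: 243.7500 + 69.4444 = 313.1944°C.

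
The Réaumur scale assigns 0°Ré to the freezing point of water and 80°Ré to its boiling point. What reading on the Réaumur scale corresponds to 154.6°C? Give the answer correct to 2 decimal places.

123.68°Ré

Linearly onto the Réaumur scale: 0 + (154.6000 / 100) × (80 - 0) = 123.68°Ré.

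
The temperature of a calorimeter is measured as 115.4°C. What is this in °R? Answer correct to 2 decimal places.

699.39°R

In Rankine: 115.4000 × 1.8 + 491.67 = 699.39°R.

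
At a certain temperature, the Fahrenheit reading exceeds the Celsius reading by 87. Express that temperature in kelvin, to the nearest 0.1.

Let x be the Celsius reading; then the Fahrenheit reading is 1.8·x + 32.
(1.8·x + 32) - x = 87  ⇒  (0.8)·x = 55  ⇒  x = 68.7500°C.
In kelvin: 68.7500 + 273.15 = 341.9 K.

341.9 K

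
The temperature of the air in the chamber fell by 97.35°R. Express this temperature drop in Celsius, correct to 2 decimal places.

Only the scale ratio 5/9 matters for a change in temperature.
97.35 × 5/9 = 54.08.

54.08°C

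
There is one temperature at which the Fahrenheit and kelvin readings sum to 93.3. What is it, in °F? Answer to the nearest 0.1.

Let F be the Fahrenheit reading. The kelvin reading is K = 5/9·F + 255.372.
Require F + K = 93.3: (14/9)·F + 255.372 = 93.3.
F = (93.3 - 255.372) / (14/9) = -104.2.

-104.2°F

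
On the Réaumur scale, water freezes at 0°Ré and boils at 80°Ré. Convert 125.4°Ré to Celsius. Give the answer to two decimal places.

Linear interpolation between the fixed points: C = (125.4 - 0) × 100 / (80 - 0) = 156.7500°C.

156.75°C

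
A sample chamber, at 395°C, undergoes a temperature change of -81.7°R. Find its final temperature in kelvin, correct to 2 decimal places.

The 81.7°R change is an interval, so only the factor 5/9 applies: -81.7 × 5/9 = -45.3889°C.
Final Celsius temperature: 395.0000 - 45.3889 = 349.6111°C.
In kelvin: 349.6111 + 273.15 = 622.76 K.

622.76 K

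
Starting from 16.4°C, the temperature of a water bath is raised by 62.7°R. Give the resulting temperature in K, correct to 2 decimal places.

324.38 K

The 62.7°R change is an interval, so only the factor 5/9 applies: +62.7 × 5/9 = +34.8333°C.
Final Celsius temperature: 16.4000 + 34.8333 = 51.2333°C.
In kelvin: 51.2333 + 273.15 = 324.38 K.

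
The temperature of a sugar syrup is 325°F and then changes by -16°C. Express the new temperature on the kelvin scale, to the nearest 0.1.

Initial temperature in Celsius: (325 - 32) × 5/9 = 162.7778°C.
Final Celsius temperature: 162.7778 - 16.0000 = 146.7778°C.
In kelvin: 146.7778 + 273.15 = 419.9 K.

419.9 K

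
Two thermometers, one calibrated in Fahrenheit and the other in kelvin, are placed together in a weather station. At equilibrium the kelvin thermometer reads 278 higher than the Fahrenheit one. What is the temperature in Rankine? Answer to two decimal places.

Let x be the Fahrenheit reading; then the kelvin reading is 5/9·x + 255.372.
(5/9·x + 255.372) - x = 278  ⇒  (-4/9)·x = 22.6278  ⇒  x = -50.9125°F.
In Celsius: (-50.9125 - 32) × 5/9 = -46.0625°C.
In Rankine: -46.0625 × 1.8 + 491.67 = 408.76°R.

408.76°R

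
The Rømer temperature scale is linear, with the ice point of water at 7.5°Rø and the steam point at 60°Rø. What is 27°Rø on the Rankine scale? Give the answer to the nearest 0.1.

558.5°R

Linear interpolation between the fixed points: C = (27 - 7.5) × 100 / (60 - 7.5) = 37.1429°C.
Then 37.1429 × 1.8 + 491.67 = 558.5°R.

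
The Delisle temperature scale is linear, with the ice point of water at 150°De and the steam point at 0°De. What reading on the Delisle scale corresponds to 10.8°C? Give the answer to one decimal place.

Linearly onto the Delisle scale: 150 + (10.8000 / 100) × (0 - 150) = 133.8°De.

133.8°De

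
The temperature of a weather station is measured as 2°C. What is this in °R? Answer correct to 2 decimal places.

495.27°R

In Rankine: 2.0000 × 1.8 + 491.67 = 495.27°R.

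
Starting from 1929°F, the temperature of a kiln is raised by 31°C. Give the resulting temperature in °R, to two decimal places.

2444.47°R

Initial temperature in Celsius: (1929 - 32) × 5/9 = 1053.8889°C.
Final Celsius temperature: 1053.8889 + 31.0000 = 1084.8889°C.
In Rankine: 1084.8889 × 1.8 + 491.67 = 2444.47°R.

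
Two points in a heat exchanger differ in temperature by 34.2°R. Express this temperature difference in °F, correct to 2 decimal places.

34.20°F

Rankine and Fahrenheit degrees are the same size, so the interval is unchanged: 34.20.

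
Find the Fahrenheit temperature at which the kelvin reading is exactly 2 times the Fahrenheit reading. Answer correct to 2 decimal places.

Let F be the Fahrenheit reading. The kelvin reading is K = 5/9·F + 255.372.
Require K = 2·F: 5/9·F + 255.372 = 2·F.
(-13/9)·F = -255.372  ⇒  F = 176.80.

176.80°F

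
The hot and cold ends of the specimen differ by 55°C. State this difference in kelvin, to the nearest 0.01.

55.00 K

Celsius and kelvin degrees are the same size, so the interval is unchanged: 55.00.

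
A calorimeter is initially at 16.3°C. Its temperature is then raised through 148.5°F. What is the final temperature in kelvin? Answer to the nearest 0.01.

371.95 K

The 148.5°F change is an interval, so only the factor 5/9 applies: +148.5 × 5/9 = +82.5000°C.
Final Celsius temperature: 16.3000 + 82.5000 = 98.8000°C.
In kelvin: 98.8000 + 273.15 = 371.95 K.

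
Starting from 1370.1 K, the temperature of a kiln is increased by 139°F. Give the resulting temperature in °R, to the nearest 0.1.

Initial temperature in Celsius: 1370.1 - 273.15 = 1096.9500°C.
The 139°F change is an interval, so only the factor 5/9 applies: +139 × 5/9 = +77.2222°C.
Final Celsius temperature: 1096.9500 + 77.2222 = 1174.1722°C.
In Rankine: 1174.1722 × 1.8 + 491.67 = 2605.2°R.

2605.2°R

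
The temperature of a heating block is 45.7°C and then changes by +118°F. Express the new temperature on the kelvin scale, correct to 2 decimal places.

384.41 K

The 118°F change is an interval, so only the factor 5/9 applies: +118 × 5/9 = +65.5556°C.
Final Celsius temperature: 45.7000 + 65.5556 = 111.2556°C.
In kelvin: 111.2556 + 273.15 = 384.41 K.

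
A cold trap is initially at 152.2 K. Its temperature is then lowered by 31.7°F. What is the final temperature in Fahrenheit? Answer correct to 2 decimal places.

-217.41°F

Initial temperature in Celsius: 152.2 - 273.15 = -120.9500°C.
The 31.7°F change is an interval, so only the factor 5/9 applies: -31.7 × 5/9 = -17.6111°C.
Final Celsius temperature: -120.9500 - 17.6111 = -138.5611°C.
In Fahrenheit: -138.5611 × 1.8 + 32 = -217.41°F.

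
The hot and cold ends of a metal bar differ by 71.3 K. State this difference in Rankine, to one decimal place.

128.3°R

An interval of 1 K corresponds to 1.8°R.
71.3 × 1.8 = 128.3.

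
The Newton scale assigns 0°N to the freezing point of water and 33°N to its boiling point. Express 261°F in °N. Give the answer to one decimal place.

First in Celsius: (261 - 32) × 5/9 = 127.2222°C.
Linearly onto the Newton scale: 0 + (127.2222 / 100) × (33 - 0) = 42.0°N.

42.0°N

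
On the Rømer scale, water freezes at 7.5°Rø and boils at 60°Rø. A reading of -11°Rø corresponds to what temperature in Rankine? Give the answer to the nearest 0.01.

428.24°R

Linear interpolation between the fixed points: C = (-11 - 7.5) × 100 / (60 - 7.5) = -35.2381°C.
Then -35.2381 × 1.8 + 491.67 = 428.24°R.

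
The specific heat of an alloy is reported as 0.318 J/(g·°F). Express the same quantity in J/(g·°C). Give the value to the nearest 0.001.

The quantity depends on a temperature interval, so only the ratio of degree sizes applies; the offset between the scales is irrelevant.
A change of 1°C is a change of 1.8°F, so per °C the value is 0.318 × 1.8 = 0.572.

0.572 J/(g·°C)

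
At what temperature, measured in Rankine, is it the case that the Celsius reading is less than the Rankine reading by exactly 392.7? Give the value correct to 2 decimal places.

Let R be the Rankine reading. The Celsius reading is C = 5/9·R - 273.15.
Require C - R = -392.7: (-4/9)·R - 273.15 = -392.7.
R = (-392.7 + 273.15) / (-4/9) = 268.99.

268.99°R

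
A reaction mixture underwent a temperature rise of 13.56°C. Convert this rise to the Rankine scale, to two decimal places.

24.41°R

For a temperature interval the offset drops out; only the factor 1.8 applies.
13.56 × 1.8 = 24.41.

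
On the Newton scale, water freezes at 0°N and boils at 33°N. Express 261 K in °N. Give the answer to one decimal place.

-4.0°N

First in Celsius: 261 - 273.15 = -12.1500°C.
Linearly onto the Newton scale: 0 + (-12.1500 / 100) × (33 - 0) = -4.0°N.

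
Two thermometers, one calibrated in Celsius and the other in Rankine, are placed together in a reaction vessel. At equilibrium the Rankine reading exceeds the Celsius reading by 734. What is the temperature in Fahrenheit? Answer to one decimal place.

Let x be the Celsius reading; then the Rankine reading is 1.8·x + 491.67.
(1.8·x + 491.67) - x = 734  ⇒  (0.8)·x = 242.33  ⇒  x = 302.9125°C.
In Fahrenheit: 302.9125 × 1.8 + 32 = 577.2°F.

577.2°F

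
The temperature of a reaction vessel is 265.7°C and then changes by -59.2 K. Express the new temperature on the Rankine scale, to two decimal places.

The 59.2 K change is an interval; Kelvin and Celsius degrees are the same size, so ΔC = -59.2°C.
Final Celsius temperature: 265.7000 - 59.2000 = 206.5000°C.
In Rankine: 206.5000 × 1.8 + 491.67 = 863.37°R.

863.37°R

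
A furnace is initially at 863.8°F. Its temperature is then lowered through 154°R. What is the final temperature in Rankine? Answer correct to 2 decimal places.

1169.47°R

Initial temperature in Celsius: (863.8 - 32) × 5/9 = 462.1111°C.
The 154°R change is an interval, so only the factor 5/9 applies: -154 × 5/9 = -85.5556°C.
Final Celsius temperature: 462.1111 - 85.5556 = 376.5556°C.
In Rankine: 376.5556 × 1.8 + 491.67 = 1169.47°R.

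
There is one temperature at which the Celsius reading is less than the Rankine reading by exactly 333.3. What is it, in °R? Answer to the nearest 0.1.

135.3°R

Let R be the Rankine reading. The Celsius reading is C = 5/9·R - 273.15.
Require C - R = -333.3: (-4/9)·R - 273.15 = -333.3.
R = (-333.3 + 273.15) / (-4/9) = 135.3.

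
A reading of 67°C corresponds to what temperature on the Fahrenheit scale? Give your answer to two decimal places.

152.60°F

In Fahrenheit: 67.0000 × 1.8 + 32 = 152.60°F.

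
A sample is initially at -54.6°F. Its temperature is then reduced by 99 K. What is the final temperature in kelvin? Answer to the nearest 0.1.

Initial temperature in Celsius: (-54.6 - 32) × 5/9 = -48.1111°C.
The 99 K change is an interval; Kelvin and Celsius degrees are the same size, so ΔC = -99°C.
Final Celsius temperature: -48.1111 - 99.0000 = -147.1111°C.
In kelvin: -147.1111 + 273.15 = 126.0 K.

126.0 K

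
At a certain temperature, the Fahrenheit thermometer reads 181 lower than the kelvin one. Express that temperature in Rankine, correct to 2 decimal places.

Let x be the kelvin reading; then the Fahrenheit reading is 1.8·x - 459.67.
(1.8·x - 459.67) - x = -181  ⇒  (0.8)·x = 278.67  ⇒  x = 348.3375 K.
In Celsius: 348.3375 - 273.15 = 75.1875°C.
In Rankine: 75.1875 × 1.8 + 491.67 = 627.01°R.

627.01°R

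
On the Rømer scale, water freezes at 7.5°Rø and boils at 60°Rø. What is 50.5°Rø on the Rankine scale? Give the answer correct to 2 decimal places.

639.10°R

Linear interpolation between the fixed points: C = (50.5 - 7.5) × 100 / (60 - 7.5) = 81.9048°C.
Then 81.9048 × 1.8 + 491.67 = 639.10°R.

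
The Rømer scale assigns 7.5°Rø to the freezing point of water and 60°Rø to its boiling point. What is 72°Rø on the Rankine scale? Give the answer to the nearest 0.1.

Linear interpolation between the fixed points: C = (72 - 7.5) × 100 / (60 - 7.5) = 122.8571°C.
Then 122.8571 × 1.8 + 491.67 = 712.8°R.

712.8°R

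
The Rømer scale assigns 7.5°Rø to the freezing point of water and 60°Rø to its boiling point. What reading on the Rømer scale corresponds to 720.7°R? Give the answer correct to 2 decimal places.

74.30°Rø

First in Celsius: (720.7 - 491.67) × 5/9 = 127.2389°C.
Linearly onto the Rømer scale: 7.5 + (127.2389 / 100) × (60 - 7.5) = 74.30°Rø.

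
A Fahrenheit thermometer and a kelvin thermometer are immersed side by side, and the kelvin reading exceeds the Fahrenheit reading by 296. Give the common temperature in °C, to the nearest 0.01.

Let x be the Fahrenheit reading; then the kelvin reading is 5/9·x + 255.372.
(5/9·x + 255.372) - x = 296  ⇒  (-4/9)·x = 40.6278  ⇒  x = -91.4125°F.
In Celsius: (-91.4125 - 32) × 5/9 = -68.56°C.

-68.56°C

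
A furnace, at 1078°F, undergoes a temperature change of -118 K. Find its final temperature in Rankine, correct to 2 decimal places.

Initial temperature in Celsius: (1078 - 32) × 5/9 = 581.1111°C.
The 118 K change is an interval; Kelvin and Celsius degrees are the same size, so ΔC = -118°C.
Final Celsius temperature: 581.1111 - 118.0000 = 463.1111°C.
In Rankine: 463.1111 × 1.8 + 491.67 = 1325.27°R.

1325.27°R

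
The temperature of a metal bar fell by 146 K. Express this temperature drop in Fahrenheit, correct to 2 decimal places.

262.80°F

For a temperature interval the offset drops out; only the factor 1.8 applies.
146 × 1.8 = 262.80.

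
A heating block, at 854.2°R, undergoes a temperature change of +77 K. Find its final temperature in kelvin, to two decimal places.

Initial temperature in Celsius: (854.2 - 491.67) × 5/9 = 201.4056°C.
The 77 K change is an interval; Kelvin and Celsius degrees are the same size, so ΔC = +77°C.
Final Celsius temperature: 201.4056 + 77.0000 = 278.4056°C.
In kelvin: 278.4056 + 273.15 = 551.56 K.

551.56 K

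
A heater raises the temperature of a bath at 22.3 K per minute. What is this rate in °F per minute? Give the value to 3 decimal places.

40.140 °F/minute

Since only a temperature interval is involved, the additive offset between the scales drops out.
A change of 1 K is a change of 1.8°F, so 22.3 × 1.8 = 40.140.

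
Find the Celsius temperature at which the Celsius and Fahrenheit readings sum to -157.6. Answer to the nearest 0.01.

Let C be the Celsius reading. The Fahrenheit reading is F = 1.8·C + 32.
Require C + F = -157.6: (2.8)·C + 32 = -157.6.
C = (-157.6 - 32) / (2.8) = -67.71.

-67.71°C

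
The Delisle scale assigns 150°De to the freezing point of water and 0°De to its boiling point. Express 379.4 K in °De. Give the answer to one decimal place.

First in Celsius: 379.4 - 273.15 = 106.2500°C.
Linearly onto the Delisle scale: 150 + (106.2500 / 100) × (0 - 150) = -9.4°De.

-9.4°De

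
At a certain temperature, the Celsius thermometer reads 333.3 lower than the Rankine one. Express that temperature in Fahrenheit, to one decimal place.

Let x be the Rankine reading; then the Celsius reading is 5/9·x - 273.15.
(5/9·x - 273.15) - x = -333.3  ⇒  (-4/9)·x = -60.15  ⇒  x = 135.3375°R.
In Celsius: (135.3375 - 491.67) × 5/9 = -197.9625°C.
In Fahrenheit: -197.9625 × 1.8 + 32 = -324.3°F.

-324.3°F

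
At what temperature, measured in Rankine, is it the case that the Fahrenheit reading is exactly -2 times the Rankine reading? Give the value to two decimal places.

Let R be the Rankine reading. The Fahrenheit reading is F = 1·R - 459.67.
Require F = -2·R: 1·R - 459.67 = -2·R.
(3)·R = 459.67  ⇒  R = 153.22.

153.22°R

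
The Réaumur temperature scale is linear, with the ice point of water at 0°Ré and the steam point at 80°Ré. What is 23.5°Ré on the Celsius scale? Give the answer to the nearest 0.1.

Linear interpolation between the fixed points: C = (23.5 - 0) × 100 / (80 - 0) = 29.3750°C.

29.4°C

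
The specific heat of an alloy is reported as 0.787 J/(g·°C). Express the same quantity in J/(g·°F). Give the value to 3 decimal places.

0.437 J/(g·°F)

The quantity depends on a temperature interval, so only the ratio of degree sizes applies; the offset between the scales is irrelevant.
A change of 1°F is a change of 5/9°C, so per °F the value is 0.787 × 5/9 = 0.437.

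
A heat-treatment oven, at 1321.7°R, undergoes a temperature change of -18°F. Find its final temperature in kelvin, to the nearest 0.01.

724.28 K

Initial temperature in Celsius: (1321.7 - 491.67) × 5/9 = 461.1278°C.
The 18°F change is an interval, so only the factor 5/9 applies: -18 × 5/9 = -10.0000°C.
Final Celsius temperature: 461.1278 - 10.0000 = 451.1278°C.
In kelvin: 451.1278 + 273.15 = 724.28 K.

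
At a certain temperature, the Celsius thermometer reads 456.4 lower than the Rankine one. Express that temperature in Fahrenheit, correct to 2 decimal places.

-47.36°F

Let x be the Rankine reading; then the Celsius reading is 5/9·x - 273.15.
(5/9·x - 273.15) - x = -456.4  ⇒  (-4/9)·x = -183.25  ⇒  x = 412.3125°R.
In Celsius: (412.3125 - 491.67) × 5/9 = -44.0875°C.
In Fahrenheit: -44.0875 × 1.8 + 32 = -47.36°F.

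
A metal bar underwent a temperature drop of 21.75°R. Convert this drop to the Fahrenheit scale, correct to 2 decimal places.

21.75°F

Rankine and Fahrenheit degrees are the same size, so the interval is unchanged: 21.75.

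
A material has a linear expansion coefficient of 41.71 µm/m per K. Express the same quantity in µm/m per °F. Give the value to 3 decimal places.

Since only a temperature interval is involved, the additive offset between the scales drops out.
A change of 1°F is a change of 5/9 K, so per °F the value is 41.71 × 5/9 = 23.172.

23.172 µm/m per °F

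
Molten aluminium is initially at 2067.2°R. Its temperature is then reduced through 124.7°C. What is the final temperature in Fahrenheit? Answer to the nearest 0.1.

Initial temperature in Celsius: (2067.2 - 491.67) × 5/9 = 875.2944°C.
Final Celsius temperature: 875.2944 - 124.7000 = 750.5944°C.
In Fahrenheit: 750.5944 × 1.8 + 32 = 1383.1°F.

1383.1°F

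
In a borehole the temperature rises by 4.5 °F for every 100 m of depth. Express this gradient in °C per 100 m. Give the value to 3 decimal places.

The quantity depends on a temperature interval, so only the ratio of degree sizes applies; the offset between the scales is irrelevant.
A change of 1°F is a change of 5/9°C, so 4.5 × 5/9 = 2.500.

2.500 °C/100 m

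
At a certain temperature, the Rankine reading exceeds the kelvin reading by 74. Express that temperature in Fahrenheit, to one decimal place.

Let x be the kelvin reading; then the Rankine reading is 1.8·x.
(1.8·x) - x = 74  ⇒  (0.8)·x = 74  ⇒  x = 92.5000 K.
In Celsius: 92.5 - 273.15 = -180.6500°C.
In Fahrenheit: -180.6500 × 1.8 + 32 = -293.2°F.

-293.2°F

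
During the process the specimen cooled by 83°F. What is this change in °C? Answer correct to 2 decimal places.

46.11°C

Only the scale ratio 5/9 matters for a change in temperature.
83 × 5/9 = 46.11.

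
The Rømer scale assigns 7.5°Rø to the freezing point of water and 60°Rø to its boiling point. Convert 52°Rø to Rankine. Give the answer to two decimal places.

644.24°R

Linear interpolation between the fixed points: C = (52 - 7.5) × 100 / (60 - 7.5) = 84.7619°C.
Then 84.7619 × 1.8 + 491.67 = 644.24°R.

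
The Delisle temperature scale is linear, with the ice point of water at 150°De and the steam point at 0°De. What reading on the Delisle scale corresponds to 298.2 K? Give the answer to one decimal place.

First in Celsius: 298.2 - 273.15 = 25.0500°C.
Linearly onto the Delisle scale: 150 + (25.0500 / 100) × (0 - 150) = 112.4°De.

112.4°De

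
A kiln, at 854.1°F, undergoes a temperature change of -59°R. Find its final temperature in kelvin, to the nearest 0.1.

Initial temperature in Celsius: (854.1 - 32) × 5/9 = 456.7222°C.
The 59°R change is an interval, so only the factor 5/9 applies: -59 × 5/9 = -32.7778°C.
Final Celsius temperature: 456.7222 - 32.7778 = 423.9444°C.
In kelvin: 423.9444 + 273.15 = 697.1 K.

697.1 K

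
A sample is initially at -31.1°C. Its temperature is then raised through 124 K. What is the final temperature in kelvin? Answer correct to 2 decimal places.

366.05 K

The 124 K change is an interval; Kelvin and Celsius degrees are the same size, so ΔC = +124°C.
Final Celsius temperature: -31.1000 + 124.0000 = 92.9000°C.
In kelvin: 92.9000 + 273.15 = 366.05 K.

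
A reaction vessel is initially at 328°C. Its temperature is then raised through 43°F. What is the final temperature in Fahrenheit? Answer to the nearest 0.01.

The 43°F change is an interval, so only the factor 5/9 applies: +43 × 5/9 = +23.8889°C.
Final Celsius temperature: 328.0000 + 23.8889 = 351.8889°C.
In Fahrenheit: 351.8889 × 1.8 + 32 = 665.40°F.

665.40°F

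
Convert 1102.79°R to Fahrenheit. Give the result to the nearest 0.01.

643.12°F

In Celsius: (1102.79 - 491.67) × 5/9 = 339.5111°C.
In Fahrenheit: 339.5111 × 1.8 + 32 = 643.12°F.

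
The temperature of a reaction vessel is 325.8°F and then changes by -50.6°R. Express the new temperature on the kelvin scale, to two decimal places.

Initial temperature in Celsius: (325.8 - 32) × 5/9 = 163.2222°C.
The 50.6°R change is an interval, so only the factor 5/9 applies: -50.6 × 5/9 = -28.1111°C.
Final Celsius temperature: 163.2222 - 28.1111 = 135.1111°C.
In kelvin: 135.1111 + 273.15 = 408.26 K.

408.26 K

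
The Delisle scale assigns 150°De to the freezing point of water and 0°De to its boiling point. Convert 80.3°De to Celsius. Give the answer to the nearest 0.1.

46.5°C

Linear interpolation between the fixed points: C = (80.3 - 150) × 100 / (0 - 150) = 46.4667°C.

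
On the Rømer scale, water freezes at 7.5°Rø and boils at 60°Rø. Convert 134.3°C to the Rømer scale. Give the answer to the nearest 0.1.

78.0°Rø

Linearly onto the Rømer scale: 7.5 + (134.3000 / 100) × (60 - 7.5) = 78.0°Rø.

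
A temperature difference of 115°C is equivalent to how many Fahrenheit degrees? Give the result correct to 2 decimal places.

207.00°F

For a temperature interval the offset drops out; only the factor 1.8 applies.
115 × 1.8 = 207.00.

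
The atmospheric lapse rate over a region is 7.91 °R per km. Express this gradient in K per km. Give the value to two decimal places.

4.39 K/km

The quantity depends on a temperature interval, so only the ratio of degree sizes applies; the offset between the scales is irrelevant.
A change of 1°R is a change of 5/9 K, so 7.91 × 5/9 = 4.39.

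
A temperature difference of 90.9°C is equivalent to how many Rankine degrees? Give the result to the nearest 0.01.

For a temperature interval the offset drops out; only the factor 1.8 applies.
90.9 × 1.8 = 163.62.

163.62°R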